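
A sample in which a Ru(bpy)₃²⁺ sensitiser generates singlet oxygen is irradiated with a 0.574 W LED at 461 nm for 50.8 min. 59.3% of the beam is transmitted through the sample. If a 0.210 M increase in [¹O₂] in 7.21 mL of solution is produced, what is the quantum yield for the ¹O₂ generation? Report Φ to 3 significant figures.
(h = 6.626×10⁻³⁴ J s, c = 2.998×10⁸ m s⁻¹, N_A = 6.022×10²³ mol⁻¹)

Product: (0.210 M)(0.00721 L) = 0.001514 mol.
Photon energy at 461 nm: hc/λ = (6.626×10⁻³⁴)(2.998×10⁸)/(461×10⁻⁹) = 4.309×10⁻¹⁹ J.
Energy delivered: (0.574 W)(3048 s) = 1750 J.
Photons incident: 1750 / 4.309×10⁻¹⁹ = 4.061×10²¹, i.e. 4.061×10²¹/6.022×10²³ = 0.006744 mol.
Fraction absorbed: 1 − 59.3/100 = 0.4070.
Photons absorbed: 0.4070 × 0.006744 = 0.002745 mol.
Φ = 0.001514 mol / 0.002745 mol photons = 0.552.

Φ = 0.552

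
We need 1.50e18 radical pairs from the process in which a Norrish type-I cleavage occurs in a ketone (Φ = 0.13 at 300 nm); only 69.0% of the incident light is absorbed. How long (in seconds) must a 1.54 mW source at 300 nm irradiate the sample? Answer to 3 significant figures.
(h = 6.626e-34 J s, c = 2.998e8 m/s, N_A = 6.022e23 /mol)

Product: 1.50e18 / 6.022e23 = 2.491e-6 mol.
Photons that must be absorbed: 2.491e-6 / 0.13 = 1.916e-5 mol.
Incident photons needed: 1.916e-5 / 0.690 = 2.777e-5 mol.
Photon energy: hc/λ = 6.622e-19 J; per mole, 3.988e5 J mol⁻¹.
Energy required: 2.777e-5 × 3.988e5 = 11.07 J.
Time: 11.07 J / 0.00154 W = 7190 s.

t ≈ 7190 s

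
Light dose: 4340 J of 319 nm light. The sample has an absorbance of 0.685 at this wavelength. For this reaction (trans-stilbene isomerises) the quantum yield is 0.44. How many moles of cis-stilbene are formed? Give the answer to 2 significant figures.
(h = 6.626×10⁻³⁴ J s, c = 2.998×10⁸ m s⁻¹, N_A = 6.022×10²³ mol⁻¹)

Photon energy at 319 nm: hc/λ = (6.626×10⁻³⁴)(2.998×10⁸)/(319×10⁻⁹) = 6.227×10⁻¹⁹ J.
Photons incident: 4340 / 6.227×10⁻¹⁹ = 6.970×10²¹, i.e. 6.970×10²¹/6.022×10²³ = 0.01157 mol.
Fraction absorbed: 1 − 10^(−0.685) = 0.7935.
Photons absorbed: 0.7935 × 0.01157 = 0.009181 mol.
Product: Φ × n_abs = 0.44 × 0.009181 = 0.004040 mol.

0.0040 mol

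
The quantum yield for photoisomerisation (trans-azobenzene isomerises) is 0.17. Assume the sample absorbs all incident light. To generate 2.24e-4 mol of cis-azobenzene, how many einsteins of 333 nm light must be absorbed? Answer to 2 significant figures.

0.0013 einstein

Photons that must be absorbed: 2.24e-4 / 0.17 = 0.001318 mol.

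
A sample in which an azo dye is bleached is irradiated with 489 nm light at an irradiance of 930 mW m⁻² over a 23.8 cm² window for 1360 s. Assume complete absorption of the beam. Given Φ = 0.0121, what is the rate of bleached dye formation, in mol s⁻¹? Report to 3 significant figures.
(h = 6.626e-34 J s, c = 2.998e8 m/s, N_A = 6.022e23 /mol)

1.09e-10 mol s⁻¹

Photon energy at 489 nm: hc/λ = (6.626e-34)(2.998e8)/(489e-9) = 4.062e-19 J.
Energy delivered: (930 mW m⁻²)(23.8e-4 m²)(1360 s) = 3.010 J.
Photons incident: 3.010 / 4.062e-19 = 7.410e18, i.e. 7.410e18/6.022e23 = 1.230e-5 mol.
Product formed: 0.0121 × 1.230e-5 = 1.488e-7 mol.
Rate: 1.488e-7 / 1360 s = 1.09e-10 mol s⁻¹.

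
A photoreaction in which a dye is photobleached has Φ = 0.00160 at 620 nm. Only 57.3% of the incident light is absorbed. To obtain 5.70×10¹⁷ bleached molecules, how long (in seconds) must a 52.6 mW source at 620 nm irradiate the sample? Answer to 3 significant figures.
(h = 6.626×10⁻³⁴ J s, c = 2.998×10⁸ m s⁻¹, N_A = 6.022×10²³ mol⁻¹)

t ≈ 3790 s

Product: 5.70×10¹⁷ / 6.022×10²³ = 9.465×10⁻⁷ mol.
Photons that must be absorbed: 9.465×10⁻⁷ / 0.00160 = 5.916×10⁻⁴ mol.
Incident photons needed: 5.916×10⁻⁴ / 0.573 = 0.001032 mol.
Photon energy: hc/λ = 3.204×10⁻¹⁹ J; per mole, 1.929×10⁵ J mol⁻¹.
Energy required: 0.001032 × 1.929×10⁵ = 199.1 J.
Time: 199.1 J / 0.0526 W = 3790 s.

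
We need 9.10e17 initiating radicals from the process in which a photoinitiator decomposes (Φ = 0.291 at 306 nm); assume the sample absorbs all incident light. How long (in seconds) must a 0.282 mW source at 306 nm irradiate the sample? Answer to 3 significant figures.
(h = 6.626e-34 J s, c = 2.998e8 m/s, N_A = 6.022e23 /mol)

Product: 9.10e17 / 6.022e23 = 1.511e-6 mol.
Photons that must be absorbed: 1.511e-6 / 0.291 = 5.192e-6 mol.
Photon energy: hc/λ = 6.492e-19 J; per mole, 3.909e5 J mol⁻¹.
Energy required: 5.192e-6 × 3.909e5 = 2.030 J.
Time: 2.030 J / 0.000282 W = 7200 s.

t ≈ 7200 s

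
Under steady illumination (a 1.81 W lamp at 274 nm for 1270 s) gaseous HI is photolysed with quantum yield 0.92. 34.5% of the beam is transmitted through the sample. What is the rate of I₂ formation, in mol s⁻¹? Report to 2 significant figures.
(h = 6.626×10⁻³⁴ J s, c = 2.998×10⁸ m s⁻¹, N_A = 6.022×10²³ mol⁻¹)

2.5×10⁻⁶ mol s⁻¹

Photon energy at 274 nm: hc/λ = (6.626×10⁻³⁴)(2.998×10⁸)/(274×10⁻⁹) = 7.250×10⁻¹⁹ J.
Energy delivered: (1.81 W)(1270 s) = 2299 J.
Photons incident: 2299 / 7.250×10⁻¹⁹ = 3.171×10²¹, i.e. 3.171×10²¹/6.022×10²³ = 0.005266 mol.
Fraction absorbed: 1 − 34.5/100 = 0.6550.
Photons absorbed: 0.6550 × 0.005266 = 0.003449 mol.
Product formed: 0.92 × 0.003449 = 0.003173 mol.
Rate: 0.003173 / 1270 s = 2.5×10⁻⁶ mol s⁻¹.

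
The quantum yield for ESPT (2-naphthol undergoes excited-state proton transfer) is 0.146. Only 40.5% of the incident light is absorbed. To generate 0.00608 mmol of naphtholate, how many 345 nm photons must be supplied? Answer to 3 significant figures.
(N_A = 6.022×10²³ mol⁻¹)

6.19×10¹⁹ photons

Product: 0.00608 mmol = 6.08×10⁻⁶ mol.
Photons that must be absorbed: 6.08×10⁻⁶ / 0.146 = 4.164×10⁻⁵ mol.
Incident photons needed: 4.164×10⁻⁵ / 0.405 = 1.028×10⁻⁴ mol.
Photon count: 1.028×10⁻⁴ × 6.022×10²³ = 6.19×10¹⁹.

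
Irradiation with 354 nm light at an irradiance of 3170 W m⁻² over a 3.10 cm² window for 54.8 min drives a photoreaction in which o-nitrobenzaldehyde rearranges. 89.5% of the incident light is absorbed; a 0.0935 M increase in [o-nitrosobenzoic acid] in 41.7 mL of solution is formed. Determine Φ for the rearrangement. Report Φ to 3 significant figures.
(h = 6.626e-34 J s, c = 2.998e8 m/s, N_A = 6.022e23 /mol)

Product: (0.0935 M)(0.0417 L) = 0.003899 mol.
Photon energy at 354 nm: hc/λ = (6.626e-34)(2.998e8)/(354e-9) = 5.612e-19 J.
Energy delivered: (3170 W m⁻²)(3.10e-4 m²)(3288 s) = 3231 J.
Photons incident: 3231 / 5.612e-19 = 5.757e21, i.e. 5.757e21/6.022e23 = 0.009560 mol.
Photons absorbed: 0.895 × 0.009560 = 0.008556 mol.
Φ = 0.003899 mol / 0.008556 mol photons = 0.456.

Φ = 0.456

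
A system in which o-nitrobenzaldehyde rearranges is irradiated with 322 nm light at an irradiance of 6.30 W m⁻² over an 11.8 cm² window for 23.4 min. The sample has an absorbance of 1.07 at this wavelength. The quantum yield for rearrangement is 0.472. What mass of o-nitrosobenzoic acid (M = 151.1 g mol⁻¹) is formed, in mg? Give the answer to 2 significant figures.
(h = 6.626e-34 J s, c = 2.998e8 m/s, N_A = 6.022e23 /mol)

1.8 mg

Photon energy at 322 nm: hc/λ = (6.626e-34)(2.998e8)/(322e-9) = 6.169e-19 J.
Energy delivered: (6.30 W m⁻²)(11.8e-4 m²)(1404 s) = 10.44 J.
Photons incident: 10.44 / 6.169e-19 = 1.692e19, i.e. 1.692e19/6.022e23 = 2.810e-5 mol.
Fraction absorbed: 1 − 10^(−1.07) = 0.9149.
Photons absorbed: 0.9149 × 2.810e-5 = 2.571e-5 mol.
Product: Φ × n_abs = 0.472 × 2.571e-5 = 1.214e-5 mol.
Mass: 1.214e-5 × 151.1 = 0.001834 g = 1.8 mg.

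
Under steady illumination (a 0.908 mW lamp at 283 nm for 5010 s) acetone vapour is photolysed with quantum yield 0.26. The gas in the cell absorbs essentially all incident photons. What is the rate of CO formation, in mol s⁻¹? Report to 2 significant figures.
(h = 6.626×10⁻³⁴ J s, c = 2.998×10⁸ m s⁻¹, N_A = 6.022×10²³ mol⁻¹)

Photon energy at 283 nm: hc/λ = (6.626×10⁻³⁴)(2.998×10⁸)/(283×10⁻⁹) = 7.019×10⁻¹⁹ J.
Energy delivered: (0.908 mW)(5010 s) = 4.549 J.
Photons incident: 4.549 / 7.019×10⁻¹⁹ = 6.481×10¹⁸, i.e. 6.481×10¹⁸/6.022×10²³ = 1.076×10⁻⁵ mol.
Product formed: 0.26 × 1.076×10⁻⁵ = 2.798×10⁻⁶ mol.
Rate: 2.798×10⁻⁶ / 5010 s = 5.6×10⁻¹⁰ mol s⁻¹.

5.6×10⁻¹⁰ mol s⁻¹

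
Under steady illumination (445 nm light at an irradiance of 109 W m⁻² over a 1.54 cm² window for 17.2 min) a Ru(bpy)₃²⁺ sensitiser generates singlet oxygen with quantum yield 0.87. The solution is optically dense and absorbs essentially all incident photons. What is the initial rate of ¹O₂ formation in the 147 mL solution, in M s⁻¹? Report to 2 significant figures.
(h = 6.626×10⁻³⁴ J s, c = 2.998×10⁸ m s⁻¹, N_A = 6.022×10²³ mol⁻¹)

Photon energy at 445 nm: hc/λ = (6.626×10⁻³⁴)(2.998×10⁸)/(445×10⁻⁹) = 4.464×10⁻¹⁹ J.
Energy delivered: (109 W m⁻²)(1.54×10⁻⁴ m²)(1032 s) = 17.32 J.
Photons incident: 17.32 / 4.464×10⁻¹⁹ = 3.880×10¹⁹, i.e. 3.880×10¹⁹/6.022×10²³ = 6.443×10⁻⁵ mol.
Product formed: 0.87 × 6.443×10⁻⁵ = 5.605×10⁻⁵ mol.
Rate: 5.605×10⁻⁵ mol / (1032 s × 0.147 L) = 3.7×10⁻⁷ M s⁻¹.

3.7×10⁻⁷ M s⁻¹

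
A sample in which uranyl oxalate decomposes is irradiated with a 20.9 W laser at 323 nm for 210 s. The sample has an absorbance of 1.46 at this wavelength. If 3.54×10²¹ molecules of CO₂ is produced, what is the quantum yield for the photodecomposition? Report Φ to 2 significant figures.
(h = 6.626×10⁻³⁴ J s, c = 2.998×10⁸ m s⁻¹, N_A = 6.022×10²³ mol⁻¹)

Product: 3.54×10²¹ / 6.022×10²³ = 0.005878 mol.
Photon energy at 323 nm: hc/λ = (6.626×10⁻³⁴)(2.998×10⁸)/(323×10⁻⁹) = 6.150×10⁻¹⁹ J.
Energy delivered: (20.9 W)(210 s) = 4389 J.
Photons incident: 4389 / 6.150×10⁻¹⁹ = 7.137×10²¹, i.e. 7.137×10²¹/6.022×10²³ = 0.01185 mol.
Fraction absorbed: 1 − 10^(−1.46) = 0.9653.
Photons absorbed: 0.9653 × 0.01185 = 0.01144 mol.
Φ = 0.005878 mol / 0.01144 mol photons = 0.51.

Φ = 0.51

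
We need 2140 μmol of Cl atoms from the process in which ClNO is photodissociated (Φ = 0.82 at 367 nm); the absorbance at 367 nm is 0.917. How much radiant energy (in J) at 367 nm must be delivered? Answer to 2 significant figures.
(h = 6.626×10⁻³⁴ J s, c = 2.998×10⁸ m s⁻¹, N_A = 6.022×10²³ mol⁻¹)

Product: 2140 μmol = 0.00214 mol.
Photons that must be absorbed: 0.00214 / 0.82 = 0.002610 mol.
Fraction absorbed: 1 − 10^(−0.917) = 0.8789.
Incident photons needed: 0.002610 / 0.8789 = 0.002970 mol.
Photon energy: hc/λ = 5.413×10⁻¹⁹ J; per mole, 3.260×10⁵ J mol⁻¹.
Energy required: 0.002970 × 3.260×10⁵ = 970 J.

970 J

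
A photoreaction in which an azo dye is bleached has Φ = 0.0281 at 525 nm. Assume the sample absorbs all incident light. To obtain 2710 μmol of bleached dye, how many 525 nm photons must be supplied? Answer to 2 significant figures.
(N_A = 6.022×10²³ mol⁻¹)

Product: 2710 μmol = 0.00271 mol.
Photons that must be absorbed: 0.00271 / 0.0281 = 0.09644 mol.
Photon count: 0.09644 × 6.022×10²³ = 5.8×10²².

5.8×10²² photons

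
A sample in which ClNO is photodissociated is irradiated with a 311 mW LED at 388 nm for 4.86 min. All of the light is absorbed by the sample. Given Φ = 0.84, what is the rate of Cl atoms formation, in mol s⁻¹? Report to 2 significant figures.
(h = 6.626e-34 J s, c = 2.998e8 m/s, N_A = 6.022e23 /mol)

8.5e-7 mol s⁻¹

Photon energy at 388 nm: hc/λ = (6.626e-34)(2.998e8)/(388e-9) = 5.120e-19 J.
Energy delivered: (311 mW)(291.6 s) = 90.69 J.
Photons incident: 90.69 / 5.120e-19 = 1.771e20, i.e. 1.771e20/6.022e23 = 2.941e-4 mol.
Product formed: 0.84 × 2.941e-4 = 2.470e-4 mol.
Rate: 2.470e-4 / 291.6 s = 8.5e-7 mol s⁻¹.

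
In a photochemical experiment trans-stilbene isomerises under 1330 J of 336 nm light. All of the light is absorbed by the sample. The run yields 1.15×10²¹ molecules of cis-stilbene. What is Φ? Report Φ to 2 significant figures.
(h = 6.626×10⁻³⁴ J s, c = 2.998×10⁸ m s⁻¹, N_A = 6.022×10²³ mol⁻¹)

Product: 1.15×10²¹ / 6.022×10²³ = 0.001910 mol.
Photon energy at 336 nm: hc/λ = (6.626×10⁻³⁴)(2.998×10⁸)/(336×10⁻⁹) = 5.912×10⁻¹⁹ J.
Photons incident: 1330 / 5.912×10⁻¹⁹ = 2.250×10²¹, i.e. 2.250×10²¹/6.022×10²³ = 0.003736 mol.
Φ = 0.001910 mol / 0.003736 mol photons = 0.51.

Φ = 0.51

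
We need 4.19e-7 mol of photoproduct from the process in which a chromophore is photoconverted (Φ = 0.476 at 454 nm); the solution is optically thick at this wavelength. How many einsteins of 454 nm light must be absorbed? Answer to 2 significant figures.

8.8e-7 einstein

Photons that must be absorbed: 4.19e-7 / 0.476 = 8.803e-7 mol.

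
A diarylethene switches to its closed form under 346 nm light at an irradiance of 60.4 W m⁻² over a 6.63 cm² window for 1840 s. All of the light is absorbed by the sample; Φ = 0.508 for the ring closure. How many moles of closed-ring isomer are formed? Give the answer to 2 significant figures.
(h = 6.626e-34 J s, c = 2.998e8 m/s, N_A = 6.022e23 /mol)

Photon energy at 346 nm: hc/λ = (6.626e-34)(2.998e8)/(346e-9) = 5.741e-19 J.
Energy delivered: (60.4 W m⁻²)(6.63e-4 m²)(1840 s) = 73.68 J.
Photons incident: 73.68 / 5.741e-19 = 1.283e20, i.e. 1.283e20/6.022e23 = 2.131e-4 mol.
Product: Φ × n_abs = 0.508 × 2.131e-4 = 1.083e-4 mol.

1.1e-4 mol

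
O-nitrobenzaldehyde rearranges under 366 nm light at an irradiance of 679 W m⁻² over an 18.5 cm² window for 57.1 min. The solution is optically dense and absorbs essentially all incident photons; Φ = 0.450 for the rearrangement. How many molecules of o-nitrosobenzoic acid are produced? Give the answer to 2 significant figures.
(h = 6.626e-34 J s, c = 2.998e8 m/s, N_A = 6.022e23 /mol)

3.6e21 molecules

Photon energy at 366 nm: hc/λ = (6.626e-34)(2.998e8)/(366e-9) = 5.428e-19 J.
Energy delivered: (679 W m⁻²)(18.5e-4 m²)(3426 s) = 4304 J.
Photons incident: 4304 / 5.428e-19 = 7.929e21, i.e. 7.929e21/6.022e23 = 0.01317 mol.
Product: Φ × n_abs = 0.450 × 0.01317 = 0.005926 mol.
As a count: 0.005926 × 6.022e23 = 3.6e21.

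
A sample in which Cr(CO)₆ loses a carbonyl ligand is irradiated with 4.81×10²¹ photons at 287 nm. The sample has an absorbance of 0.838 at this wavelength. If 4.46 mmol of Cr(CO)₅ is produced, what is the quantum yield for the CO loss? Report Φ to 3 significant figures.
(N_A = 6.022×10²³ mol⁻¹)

Φ = 0.653

Product: 4.46 mmol = 0.00446 mol.
Moles of photons: 4.81×10²¹ / 6.022×10²³ = 0.007987 mol.
Fraction absorbed: 1 − 10^(−0.838) = 0.8548.
Photons absorbed: 0.8548 × 0.007987 = 0.006827 mol.
Φ = 0.00446 mol / 0.006827 mol photons = 0.653.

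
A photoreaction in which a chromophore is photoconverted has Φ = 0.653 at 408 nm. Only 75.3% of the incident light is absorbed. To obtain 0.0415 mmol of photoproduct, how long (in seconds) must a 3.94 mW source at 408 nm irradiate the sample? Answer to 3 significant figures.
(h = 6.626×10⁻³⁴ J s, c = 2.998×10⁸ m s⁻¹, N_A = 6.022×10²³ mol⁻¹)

Product: 0.0415 mmol = 4.15×10⁻⁵ mol.
Photons that must be absorbed: 4.15×10⁻⁵ / 0.653 = 6.355×10⁻⁵ mol.
Incident photons needed: 6.355×10⁻⁵ / 0.753 = 8.440×10⁻⁵ mol.
Photon energy: hc/λ = 4.869×10⁻¹⁹ J; per mole, 2.932×10⁵ J mol⁻¹.
Energy required: 8.440×10⁻⁵ × 2.932×10⁵ = 24.75 J.
Time: 24.75 J / 0.00394 W = 6280 s.

t ≈ 6280 s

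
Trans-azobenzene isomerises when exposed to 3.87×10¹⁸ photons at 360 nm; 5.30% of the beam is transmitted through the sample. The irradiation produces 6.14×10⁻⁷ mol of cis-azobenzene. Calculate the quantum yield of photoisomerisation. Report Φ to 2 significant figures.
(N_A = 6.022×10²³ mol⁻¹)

Moles of photons: 3.87×10¹⁸ / 6.022×10²³ = 6.426×10⁻⁶ mol.
Fraction absorbed: 1 − 5.30/100 = 0.9470.
Photons absorbed: 0.9470 × 6.426×10⁻⁶ = 6.085×10⁻⁶ mol.
Φ = 6.14×10⁻⁷ mol / 6.085×10⁻⁶ mol photons = 0.10.

Φ = 0.10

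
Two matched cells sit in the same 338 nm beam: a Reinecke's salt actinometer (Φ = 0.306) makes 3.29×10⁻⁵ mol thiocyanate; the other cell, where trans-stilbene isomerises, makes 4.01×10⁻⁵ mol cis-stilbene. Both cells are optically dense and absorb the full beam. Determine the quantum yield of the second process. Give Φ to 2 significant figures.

Photons absorbed by the actinometer: 3.29×10⁻⁵ / 0.306 = 1.075×10⁻⁴ mol.
Φ(unknown) = 4.01×10⁻⁵ / 1.075×10⁻⁴ = 0.37.

Φ = 0.37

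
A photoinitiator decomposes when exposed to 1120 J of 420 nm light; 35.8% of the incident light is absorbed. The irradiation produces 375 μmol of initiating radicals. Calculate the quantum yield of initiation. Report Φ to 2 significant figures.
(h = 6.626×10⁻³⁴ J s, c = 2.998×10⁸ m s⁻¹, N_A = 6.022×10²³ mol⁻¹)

Φ = 0.27

Product: 375 μmol = 3.75×10⁻⁴ mol.
Photon energy at 420 nm: hc/λ = (6.626×10⁻³⁴)(2.998×10⁸)/(420×10⁻⁹) = 4.730×10⁻¹⁹ J.
Photons incident: 1120 / 4.730×10⁻¹⁹ = 2.368×10²¹, i.e. 2.368×10²¹/6.022×10²³ = 0.003932 mol.
Photons absorbed: 0.358 × 0.003932 = 0.001408 mol.
Φ = 3.75×10⁻⁴ mol / 0.001408 mol photons = 0.27.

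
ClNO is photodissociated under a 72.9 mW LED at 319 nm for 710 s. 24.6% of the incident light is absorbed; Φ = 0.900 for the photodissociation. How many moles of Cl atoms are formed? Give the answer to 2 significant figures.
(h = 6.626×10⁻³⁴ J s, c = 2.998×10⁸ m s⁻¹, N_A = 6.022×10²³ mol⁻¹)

3.1×10⁻⁵ mol

Photon energy at 319 nm: hc/λ = (6.626×10⁻³⁴)(2.998×10⁸)/(319×10⁻⁹) = 6.227×10⁻¹⁹ J.
Energy delivered: (72.9 mW)(710 s) = 51.76 J.
Photons incident: 51.76 / 6.227×10⁻¹⁹ = 8.312×10¹⁹, i.e. 8.312×10¹⁹/6.022×10²³ = 1.380×10⁻⁴ mol.
Photons absorbed: 0.246 × 1.380×10⁻⁴ = 3.395×10⁻⁵ mol.
Product: Φ × n_abs = 0.900 × 3.395×10⁻⁵ = 3.056×10⁻⁵ mol.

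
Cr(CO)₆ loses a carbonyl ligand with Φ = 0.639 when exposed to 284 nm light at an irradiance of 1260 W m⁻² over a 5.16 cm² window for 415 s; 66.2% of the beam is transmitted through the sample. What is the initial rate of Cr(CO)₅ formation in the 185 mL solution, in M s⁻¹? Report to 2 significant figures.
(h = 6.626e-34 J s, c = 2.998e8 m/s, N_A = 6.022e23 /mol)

1.8e-6 M s⁻¹

Photon energy at 284 nm: hc/λ = (6.626e-34)(2.998e8)/(284e-9) = 6.995e-19 J.
Energy delivered: (1260 W m⁻²)(5.16e-4 m²)(415 s) = 269.8 J.
Photons incident: 269.8 / 6.995e-19 = 3.857e20, i.e. 3.857e20/6.022e23 = 6.405e-4 mol.
Fraction absorbed: 1 − 66.2/100 = 0.3380.
Photons absorbed: 0.3380 × 6.405e-4 = 2.165e-4 mol.
Product formed: 0.639 × 2.165e-4 = 1.383e-4 mol.
Rate: 1.383e-4 mol / (415 s × 0.185 L) = 1.8e-6 M s⁻¹.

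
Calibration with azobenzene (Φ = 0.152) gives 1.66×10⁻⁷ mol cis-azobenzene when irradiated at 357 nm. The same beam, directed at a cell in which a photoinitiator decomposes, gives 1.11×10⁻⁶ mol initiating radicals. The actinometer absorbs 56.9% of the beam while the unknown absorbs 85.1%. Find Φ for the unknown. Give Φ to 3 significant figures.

Φ = 0.680

Photons absorbed by the actinometer: 1.66×10⁻⁷ / 0.152 = 1.092×10⁻⁶ mol.
Incident flux: 1.092×10⁻⁶ / 0.569 = 1.919×10⁻⁶ einstein.
Absorbed by unknown: 0.851 × 1.919×10⁻⁶ = 1.633×10⁻⁶ mol.
Φ(unknown) = 1.11×10⁻⁶ / 1.633×10⁻⁶ = 0.680.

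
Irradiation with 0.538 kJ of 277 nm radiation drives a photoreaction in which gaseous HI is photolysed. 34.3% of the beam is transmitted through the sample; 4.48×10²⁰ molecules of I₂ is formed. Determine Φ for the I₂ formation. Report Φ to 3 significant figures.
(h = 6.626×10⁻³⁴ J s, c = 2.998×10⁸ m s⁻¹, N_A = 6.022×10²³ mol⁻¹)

Φ = 0.909

Product: 4.48×10²⁰ / 6.022×10²³ = 7.439×10⁻⁴ mol.
Photon energy at 277 nm: hc/λ = (6.626×10⁻³⁴)(2.998×10⁸)/(277×10⁻⁹) = 7.171×10⁻¹⁹ J.
Incident energy: 0.538 kJ = 538 J.
Photons incident: 538 / 7.171×10⁻¹⁹ = 7.502×10²⁰, i.e. 7.502×10²⁰/6.022×10²³ = 0.001246 mol.
Fraction absorbed: 1 − 34.3/100 = 0.6570.
Photons absorbed: 0.6570 × 0.001246 = 8.186×10⁻⁴ mol.
Φ = 7.439×10⁻⁴ mol / 8.186×10⁻⁴ mol photons = 0.909.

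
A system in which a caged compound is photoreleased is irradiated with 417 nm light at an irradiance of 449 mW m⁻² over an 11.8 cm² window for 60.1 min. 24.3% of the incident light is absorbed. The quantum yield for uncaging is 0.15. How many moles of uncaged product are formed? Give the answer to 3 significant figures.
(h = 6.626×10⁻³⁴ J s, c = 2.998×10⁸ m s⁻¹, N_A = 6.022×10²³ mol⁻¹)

2.43×10⁻⁷ mol

Photon energy at 417 nm: hc/λ = (6.626×10⁻³⁴)(2.998×10⁸)/(417×10⁻⁹) = 4.764×10⁻¹⁹ J.
Energy delivered: (449 mW m⁻²)(11.8×10⁻⁴ m²)(3606 s) = 1.911 J.
Photons incident: 1.911 / 4.764×10⁻¹⁹ = 4.011×10¹⁸, i.e. 4.011×10¹⁸/6.022×10²³ = 6.661×10⁻⁶ mol.
Photons absorbed: 0.243 × 6.661×10⁻⁶ = 1.619×10⁻⁶ mol.
Product: Φ × n_abs = 0.15 × 1.619×10⁻⁶ = 2.429×10⁻⁷ mol.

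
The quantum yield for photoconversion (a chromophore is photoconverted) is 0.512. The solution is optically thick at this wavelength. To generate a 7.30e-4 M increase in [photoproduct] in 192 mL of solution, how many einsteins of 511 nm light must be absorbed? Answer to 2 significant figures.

Product: (7.30e-4 M)(0.192 L) = 1.402e-4 mol.
Photons that must be absorbed: 1.402e-4 / 0.512 = 2.738e-4 mol.

2.7e-4 einstein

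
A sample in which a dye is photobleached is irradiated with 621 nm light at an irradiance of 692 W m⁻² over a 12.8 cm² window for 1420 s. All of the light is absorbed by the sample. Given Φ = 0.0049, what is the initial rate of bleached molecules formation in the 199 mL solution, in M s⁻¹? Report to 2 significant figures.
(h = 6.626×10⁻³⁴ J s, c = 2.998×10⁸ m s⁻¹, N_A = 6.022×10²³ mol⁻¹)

Photon energy at 621 nm: hc/λ = (6.626×10⁻³⁴)(2.998×10⁸)/(621×10⁻⁹) = 3.199×10⁻¹⁹ J.
Energy delivered: (692 W m⁻²)(12.8×10⁻⁴ m²)(1420 s) = 1258 J.
Photons incident: 1258 / 3.199×10⁻¹⁹ = 3.932×10²¹, i.e. 3.932×10²¹/6.022×10²³ = 0.006529 mol.
Product formed: 0.0049 × 0.006529 = 3.199×10⁻⁵ mol.
Rate: 3.199×10⁻⁵ mol / (1420 s × 0.199 L) = 1.1×10⁻⁷ M s⁻¹.

1.1×10⁻⁷ M s⁻¹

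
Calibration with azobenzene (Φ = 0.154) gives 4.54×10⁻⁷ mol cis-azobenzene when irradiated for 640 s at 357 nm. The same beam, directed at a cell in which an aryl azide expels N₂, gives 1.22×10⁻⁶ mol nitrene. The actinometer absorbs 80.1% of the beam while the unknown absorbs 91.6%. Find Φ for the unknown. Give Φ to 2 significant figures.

Photons absorbed by the actinometer: 4.54×10⁻⁷ / 0.154 = 2.948×10⁻⁶ mol.
Incident flux: 2.948×10⁻⁶ / 0.801 = 3.680×10⁻⁶ einstein.
Absorbed by unknown: 0.916 × 3.680×10⁻⁶ = 3.371×10⁻⁶ mol.
Φ(unknown) = 1.22×10⁻⁶ / 3.371×10⁻⁶ = 0.36.

Φ = 0.36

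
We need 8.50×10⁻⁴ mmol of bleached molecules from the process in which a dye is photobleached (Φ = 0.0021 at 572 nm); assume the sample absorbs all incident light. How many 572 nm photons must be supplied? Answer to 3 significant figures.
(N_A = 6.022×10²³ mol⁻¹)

2.44×10²⁰ photons

Product: 8.50×10⁻⁴ mmol = 8.50×10⁻⁷ mol.
Photons that must be absorbed: 8.50×10⁻⁷ / 0.0021 = 4.048×10⁻⁴ mol.
Photon count: 4.048×10⁻⁴ × 6.022×10²³ = 2.44×10²⁰.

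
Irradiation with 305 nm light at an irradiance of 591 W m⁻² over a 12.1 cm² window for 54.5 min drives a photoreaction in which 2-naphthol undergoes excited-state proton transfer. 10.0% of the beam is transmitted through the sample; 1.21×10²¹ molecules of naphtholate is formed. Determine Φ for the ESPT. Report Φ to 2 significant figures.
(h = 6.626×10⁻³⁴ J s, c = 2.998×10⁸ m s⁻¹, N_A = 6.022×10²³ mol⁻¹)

Product: 1.21×10²¹ / 6.022×10²³ = 0.002009 mol.
Photon energy at 305 nm: hc/λ = (6.626×10⁻³⁴)(2.998×10⁸)/(305×10⁻⁹) = 6.513×10⁻¹⁹ J.
Energy delivered: (591 W m⁻²)(12.1×10⁻⁴ m²)(3270 s) = 2338 J.
Photons incident: 2338 / 6.513×10⁻¹⁹ = 3.590×10²¹, i.e. 3.590×10²¹/6.022×10²³ = 0.005961 mol.
Fraction absorbed: 1 − 10.0/100 = 0.9000.
Photons absorbed: 0.9000 × 0.005961 = 0.005365 mol.
Φ = 0.002009 mol / 0.005365 mol photons = 0.37.

Φ = 0.37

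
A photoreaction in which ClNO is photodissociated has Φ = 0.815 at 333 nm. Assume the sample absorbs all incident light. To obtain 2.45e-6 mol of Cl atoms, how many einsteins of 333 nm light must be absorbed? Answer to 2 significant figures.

3.0e-6 einstein

Photons that must be absorbed: 2.45e-6 / 0.815 = 3.006e-6 mol.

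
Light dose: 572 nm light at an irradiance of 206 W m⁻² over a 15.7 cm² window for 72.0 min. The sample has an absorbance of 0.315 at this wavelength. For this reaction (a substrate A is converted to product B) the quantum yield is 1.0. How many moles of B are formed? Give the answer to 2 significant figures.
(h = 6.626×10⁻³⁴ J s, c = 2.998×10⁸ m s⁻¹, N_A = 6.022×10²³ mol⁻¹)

0.0034 mol

Photon energy at 572 nm: hc/λ = (6.626×10⁻³⁴)(2.998×10⁸)/(572×10⁻⁹) = 3.473×10⁻¹⁹ J.
Energy delivered: (206 W m⁻²)(15.7×10⁻⁴ m²)(4320 s) = 1397 J.
Photons incident: 1397 / 3.473×10⁻¹⁹ = 4.022×10²¹, i.e. 4.022×10²¹/6.022×10²³ = 0.006679 mol.
Fraction absorbed: 1 − 10^(−0.315) = 0.5158.
Photons absorbed: 0.5158 × 0.006679 = 0.003445 mol.
Product: Φ × n_abs = 1.0 × 0.003445 = 0.003445 mol.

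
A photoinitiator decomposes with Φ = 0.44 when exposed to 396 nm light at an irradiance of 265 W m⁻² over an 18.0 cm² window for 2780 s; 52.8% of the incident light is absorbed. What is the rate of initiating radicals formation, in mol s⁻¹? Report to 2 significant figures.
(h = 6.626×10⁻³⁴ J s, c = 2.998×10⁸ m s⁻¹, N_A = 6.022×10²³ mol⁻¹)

Photon energy at 396 nm: hc/λ = (6.626×10⁻³⁴)(2.998×10⁸)/(396×10⁻⁹) = 5.016×10⁻¹⁹ J.
Energy delivered: (265 W m⁻²)(18.0×10⁻⁴ m²)(2780 s) = 1326 J.
Photons incident: 1326 / 5.016×10⁻¹⁹ = 2.644×10²¹, i.e. 2.644×10²¹/6.022×10²³ = 0.004391 mol.
Photons absorbed: 0.528 × 0.004391 = 0.002318 mol.
Product formed: 0.44 × 0.002318 = 0.001020 mol.
Rate: 0.001020 / 2780 s = 3.7×10⁻⁷ mol s⁻¹.

3.7×10⁻⁷ mol s⁻¹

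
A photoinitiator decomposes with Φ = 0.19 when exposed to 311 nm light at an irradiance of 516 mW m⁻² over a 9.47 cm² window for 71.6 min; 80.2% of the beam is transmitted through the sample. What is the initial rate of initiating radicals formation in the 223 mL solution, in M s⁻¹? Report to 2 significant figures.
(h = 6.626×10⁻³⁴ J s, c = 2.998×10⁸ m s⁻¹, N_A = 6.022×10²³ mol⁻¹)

2.1×10⁻¹⁰ M s⁻¹

Photon energy at 311 nm: hc/λ = (6.626×10⁻³⁴)(2.998×10⁸)/(311×10⁻⁹) = 6.387×10⁻¹⁹ J.
Energy delivered: (516 mW m⁻²)(9.47×10⁻⁴ m²)(4296 s) = 2.099 J.
Photons incident: 2.099 / 6.387×10⁻¹⁹ = 3.286×10¹⁸, i.e. 3.286×10¹⁸/6.022×10²³ = 5.457×10⁻⁶ mol.
Fraction absorbed: 1 − 80.2/100 = 0.1980.
Photons absorbed: 0.1980 × 5.457×10⁻⁶ = 1.080×10⁻⁶ mol.
Product formed: 0.19 × 1.080×10⁻⁶ = 2.052×10⁻⁷ mol.
Rate: 2.052×10⁻⁷ mol / (4296 s × 0.223 L) = 2.1×10⁻¹⁰ M s⁻¹.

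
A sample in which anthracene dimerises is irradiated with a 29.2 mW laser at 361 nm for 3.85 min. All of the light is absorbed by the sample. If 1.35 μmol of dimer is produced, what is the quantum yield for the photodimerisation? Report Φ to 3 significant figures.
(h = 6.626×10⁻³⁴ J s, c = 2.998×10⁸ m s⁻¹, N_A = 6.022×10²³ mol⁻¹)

Φ = 0.0663

Product: 1.35 μmol = 1.35×10⁻⁶ mol.
Photon energy at 361 nm: hc/λ = (6.626×10⁻³⁴)(2.998×10⁸)/(361×10⁻⁹) = 5.503×10⁻¹⁹ J.
Energy delivered: (29.2 mW)(231 s) = 6.745 J.
Photons incident: 6.745 / 5.503×10⁻¹⁹ = 1.226×10¹⁹, i.e. 1.226×10¹⁹/6.022×10²³ = 2.036×10⁻⁵ mol.
Φ = 1.35×10⁻⁶ mol / 2.036×10⁻⁵ mol photons = 0.0663.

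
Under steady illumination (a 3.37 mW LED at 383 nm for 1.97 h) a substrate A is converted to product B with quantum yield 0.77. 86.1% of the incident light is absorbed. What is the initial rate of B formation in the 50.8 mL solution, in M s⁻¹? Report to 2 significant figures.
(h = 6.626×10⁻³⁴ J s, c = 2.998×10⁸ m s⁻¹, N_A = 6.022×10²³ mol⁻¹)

1.4×10⁻⁷ M s⁻¹

Photon energy at 383 nm: hc/λ = (6.626×10⁻³⁴)(2.998×10⁸)/(383×10⁻⁹) = 5.187×10⁻¹⁹ J.
Energy delivered: (3.37 mW)(7092 s) = 23.90 J.
Photons incident: 23.90 / 5.187×10⁻¹⁹ = 4.608×10¹⁹, i.e. 4.608×10¹⁹/6.022×10²³ = 7.652×10⁻⁵ mol.
Photons absorbed: 0.861 × 7.652×10⁻⁵ = 6.588×10⁻⁵ mol.
Product formed: 0.77 × 6.588×10⁻⁵ = 5.073×10⁻⁵ mol.
Rate: 5.073×10⁻⁵ mol / (7092 s × 0.0508 L) = 1.4×10⁻⁷ M s⁻¹.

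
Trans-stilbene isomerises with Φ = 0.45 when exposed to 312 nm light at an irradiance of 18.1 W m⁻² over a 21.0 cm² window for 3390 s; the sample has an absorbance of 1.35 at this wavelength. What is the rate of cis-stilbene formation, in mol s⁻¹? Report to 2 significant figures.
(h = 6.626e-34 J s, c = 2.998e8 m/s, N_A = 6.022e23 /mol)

4.3e-8 mol s⁻¹

Photon energy at 312 nm: hc/λ = (6.626e-34)(2.998e8)/(312e-9) = 6.367e-19 J.
Energy delivered: (18.1 W m⁻²)(21.0e-4 m²)(3390 s) = 128.9 J.
Photons incident: 128.9 / 6.367e-19 = 2.025e20, i.e. 2.025e20/6.022e23 = 3.363e-4 mol.
Fraction absorbed: 1 − 10^(−1.35) = 0.9553.
Photons absorbed: 0.9553 × 3.363e-4 = 3.213e-4 mol.
Product formed: 0.45 × 3.213e-4 = 1.446e-4 mol.
Rate: 1.446e-4 / 3390 s = 4.3e-8 mol s⁻¹.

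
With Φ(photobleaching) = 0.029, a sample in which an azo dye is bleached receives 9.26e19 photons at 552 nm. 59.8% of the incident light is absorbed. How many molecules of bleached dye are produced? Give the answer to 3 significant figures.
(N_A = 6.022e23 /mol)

Moles of photons: 9.26e19 / 6.022e23 = 1.538e-4 mol.
Photons absorbed: 0.598 × 1.538e-4 = 9.197e-5 mol.
Product: Φ × n_abs = 0.029 × 9.197e-5 = 2.667e-6 mol.
As a count: 2.667e-6 × 6.022e23 = 1.61e18.

1.61e18 molecules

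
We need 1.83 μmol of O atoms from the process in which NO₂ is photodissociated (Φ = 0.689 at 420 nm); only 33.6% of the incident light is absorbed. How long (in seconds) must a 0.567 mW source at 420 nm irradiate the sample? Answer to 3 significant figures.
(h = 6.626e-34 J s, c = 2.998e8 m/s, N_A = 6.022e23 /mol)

Product: 1.83 μmol = 1.83e-6 mol.
Photons that must be absorbed: 1.83e-6 / 0.689 = 2.656e-6 mol.
Incident photons needed: 2.656e-6 / 0.336 = 7.905e-6 mol.
Photon energy: hc/λ = 4.730e-19 J; per mole, 2.848e5 J mol⁻¹.
Energy required: 7.905e-6 × 2.848e5 = 2.251 J.
Time: 2.251 J / 0.000567 W = 3970 s.

t ≈ 3970 s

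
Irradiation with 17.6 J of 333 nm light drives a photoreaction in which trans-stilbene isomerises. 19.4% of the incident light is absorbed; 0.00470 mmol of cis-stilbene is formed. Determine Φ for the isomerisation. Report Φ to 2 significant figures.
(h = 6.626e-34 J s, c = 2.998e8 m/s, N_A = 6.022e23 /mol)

Φ = 0.49

Product: 0.00470 mmol = 4.70e-6 mol.
Photon energy at 333 nm: hc/λ = (6.626e-34)(2.998e8)/(333e-9) = 5.965e-19 J.
Photons incident: 17.6 / 5.965e-19 = 2.951e19, i.e. 2.951e19/6.022e23 = 4.900e-5 mol.
Photons absorbed: 0.194 × 4.900e-5 = 9.506e-6 mol.
Φ = 4.70e-6 mol / 9.506e-6 mol photons = 0.49.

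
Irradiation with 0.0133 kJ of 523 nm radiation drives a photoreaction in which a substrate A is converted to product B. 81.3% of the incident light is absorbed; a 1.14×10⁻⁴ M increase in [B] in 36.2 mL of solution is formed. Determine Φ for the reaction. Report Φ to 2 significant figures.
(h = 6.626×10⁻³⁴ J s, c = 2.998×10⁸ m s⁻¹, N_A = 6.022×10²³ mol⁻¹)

Product: (1.14×10⁻⁴ M)(0.0362 L) = 4.127×10⁻⁶ mol.
Photon energy at 523 nm: hc/λ = (6.626×10⁻³⁴)(2.998×10⁸)/(523×10⁻⁹) = 3.798×10⁻¹⁹ J.
Incident energy: 0.0133 kJ = 13.3 J.
Photons incident: 13.3 / 3.798×10⁻¹⁹ = 3.502×10¹⁹, i.e. 3.502×10¹⁹/6.022×10²³ = 5.815×10⁻⁵ mol.
Photons absorbed: 0.813 × 5.815×10⁻⁵ = 4.728×10⁻⁵ mol.
Φ = 4.127×10⁻⁶ mol / 4.728×10⁻⁵ mol photons = 0.087.

Φ = 0.087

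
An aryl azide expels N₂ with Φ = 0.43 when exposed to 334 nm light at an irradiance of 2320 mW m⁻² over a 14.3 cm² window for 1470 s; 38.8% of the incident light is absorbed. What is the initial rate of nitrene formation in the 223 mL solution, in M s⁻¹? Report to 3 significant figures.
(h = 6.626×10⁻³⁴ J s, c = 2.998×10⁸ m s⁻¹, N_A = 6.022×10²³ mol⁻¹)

6.93×10⁻⁹ M s⁻¹

Photon energy at 334 nm: hc/λ = (6.626×10⁻³⁴)(2.998×10⁸)/(334×10⁻⁹) = 5.948×10⁻¹⁹ J.
Energy delivered: (2320 mW m⁻²)(14.3×10⁻⁴ m²)(1470 s) = 4.877 J.
Photons incident: 4.877 / 5.948×10⁻¹⁹ = 8.199×10¹⁸, i.e. 8.199×10¹⁸/6.022×10²³ = 1.362×10⁻⁵ mol.
Photons absorbed: 0.388 × 1.362×10⁻⁵ = 5.285×10⁻⁶ mol.
Product formed: 0.43 × 5.285×10⁻⁶ = 2.273×10⁻⁶ mol.
Rate: 2.273×10⁻⁶ mol / (1470 s × 0.223 L) = 6.93×10⁻⁹ M s⁻¹.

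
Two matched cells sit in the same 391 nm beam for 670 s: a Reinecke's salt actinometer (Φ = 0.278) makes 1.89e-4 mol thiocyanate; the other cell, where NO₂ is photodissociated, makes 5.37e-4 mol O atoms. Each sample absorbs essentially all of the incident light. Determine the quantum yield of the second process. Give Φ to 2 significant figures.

Photons absorbed by the actinometer: 1.89e-4 / 0.278 = 6.799e-4 mol.
Φ(unknown) = 5.37e-4 / 6.799e-4 = 0.79.

Φ = 0.79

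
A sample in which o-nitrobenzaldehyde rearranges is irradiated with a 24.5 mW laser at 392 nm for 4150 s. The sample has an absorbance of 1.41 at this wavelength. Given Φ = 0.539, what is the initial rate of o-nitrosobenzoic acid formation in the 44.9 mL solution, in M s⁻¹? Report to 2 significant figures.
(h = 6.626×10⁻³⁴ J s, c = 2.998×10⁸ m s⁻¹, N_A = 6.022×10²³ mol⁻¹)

Photon energy at 392 nm: hc/λ = (6.626×10⁻³⁴)(2.998×10⁸)/(392×10⁻⁹) = 5.068×10⁻¹⁹ J.
Energy delivered: (24.5 mW)(4150 s) = 101.7 J.
Photons incident: 101.7 / 5.068×10⁻¹⁹ = 2.007×10²⁰, i.e. 2.007×10²⁰/6.022×10²³ = 3.333×10⁻⁴ mol.
Fraction absorbed: 1 − 10^(−1.41) = 0.9611.
Photons absorbed: 0.9611 × 3.333×10⁻⁴ = 3.203×10⁻⁴ mol.
Product formed: 0.539 × 3.203×10⁻⁴ = 1.726×10⁻⁴ mol.
Rate: 1.726×10⁻⁴ mol / (4150 s × 0.0449 L) = 9.3×10⁻⁷ M s⁻¹.

9.3×10⁻⁷ M s⁻¹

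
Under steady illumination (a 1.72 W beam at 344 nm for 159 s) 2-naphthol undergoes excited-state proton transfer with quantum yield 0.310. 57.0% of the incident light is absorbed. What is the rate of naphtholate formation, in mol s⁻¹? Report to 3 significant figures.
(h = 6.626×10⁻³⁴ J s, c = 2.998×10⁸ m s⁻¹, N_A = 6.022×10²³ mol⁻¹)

Photon energy at 344 nm: hc/λ = (6.626×10⁻³⁴)(2.998×10⁸)/(344×10⁻⁹) = 5.775×10⁻¹⁹ J.
Energy delivered: (1.72 W)(159 s) = 273.5 J.
Photons incident: 273.5 / 5.775×10⁻¹⁹ = 4.736×10²⁰, i.e. 4.736×10²⁰/6.022×10²³ = 7.864×10⁻⁴ mol.
Photons absorbed: 0.570 × 7.864×10⁻⁴ = 4.482×10⁻⁴ mol.
Product formed: 0.310 × 4.482×10⁻⁴ = 1.389×10⁻⁴ mol.
Rate: 1.389×10⁻⁴ / 159 s = 8.74×10⁻⁷ mol s⁻¹.

8.74×10⁻⁷ mol s⁻¹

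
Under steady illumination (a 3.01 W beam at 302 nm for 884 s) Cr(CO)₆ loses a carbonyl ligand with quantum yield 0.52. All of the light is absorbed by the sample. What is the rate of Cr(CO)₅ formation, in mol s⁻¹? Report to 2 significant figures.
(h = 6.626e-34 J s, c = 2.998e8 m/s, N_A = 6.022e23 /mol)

4.0e-6 mol s⁻¹

Photon energy at 302 nm: hc/λ = (6.626e-34)(2.998e8)/(302e-9) = 6.578e-19 J.
Energy delivered: (3.01 W)(884 s) = 2661 J.
Photons incident: 2661 / 6.578e-19 = 4.045e21, i.e. 4.045e21/6.022e23 = 0.006717 mol.
Product formed: 0.52 × 0.006717 = 0.003493 mol.
Rate: 0.003493 / 884 s = 4.0e-6 mol s⁻¹.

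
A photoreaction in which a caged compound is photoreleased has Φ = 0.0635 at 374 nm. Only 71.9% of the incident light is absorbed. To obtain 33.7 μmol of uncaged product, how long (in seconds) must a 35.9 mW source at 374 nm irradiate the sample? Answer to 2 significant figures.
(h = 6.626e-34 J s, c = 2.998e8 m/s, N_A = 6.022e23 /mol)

t ≈ 6600 s

Product: 33.7 μmol = 3.37e-5 mol.
Photons that must be absorbed: 3.37e-5 / 0.0635 = 5.307e-4 mol.
Incident photons needed: 5.307e-4 / 0.719 = 7.381e-4 mol.
Photon energy: hc/λ = 5.311e-19 J; per mole, 3.198e5 J mol⁻¹.
Energy required: 7.381e-4 × 3.198e5 = 236.0 J.
Time: 236.0 J / 0.0359 W = 6600 s.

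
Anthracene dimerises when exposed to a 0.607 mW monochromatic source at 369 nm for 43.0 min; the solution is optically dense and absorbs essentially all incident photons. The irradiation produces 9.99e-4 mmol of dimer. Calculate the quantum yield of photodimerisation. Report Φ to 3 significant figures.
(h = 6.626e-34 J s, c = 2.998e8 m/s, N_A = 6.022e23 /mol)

Product: 9.99e-4 mmol = 9.99e-7 mol.
Photon energy at 369 nm: hc/λ = (6.626e-34)(2.998e8)/(369e-9) = 5.383e-19 J.
Energy delivered: (0.607 mW)(2580 s) = 1.566 J.
Photons incident: 1.566 / 5.383e-19 = 2.909e18, i.e. 2.909e18/6.022e23 = 4.831e-6 mol.
Φ = 9.99e-7 mol / 4.831e-6 mol photons = 0.207.

Φ = 0.207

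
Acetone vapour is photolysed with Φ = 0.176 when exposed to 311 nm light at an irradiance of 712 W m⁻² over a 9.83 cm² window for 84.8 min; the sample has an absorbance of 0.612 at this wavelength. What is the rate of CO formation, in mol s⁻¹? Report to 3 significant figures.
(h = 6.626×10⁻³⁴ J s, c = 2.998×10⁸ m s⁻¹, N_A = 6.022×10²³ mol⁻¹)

Photon energy at 311 nm: hc/λ = (6.626×10⁻³⁴)(2.998×10⁸)/(311×10⁻⁹) = 6.387×10⁻¹⁹ J.
Energy delivered: (712 W m⁻²)(9.83×10⁻⁴ m²)(5088 s) = 3561 J.
Photons incident: 3561 / 6.387×10⁻¹⁹ = 5.575×10²¹, i.e. 5.575×10²¹/6.022×10²³ = 0.009258 mol.
Fraction absorbed: 1 − 10^(−0.612) = 0.7557.
Photons absorbed: 0.7557 × 0.009258 = 0.006996 mol.
Product formed: 0.176 × 0.006996 = 0.001231 mol.
Rate: 0.001231 / 5088 s = 2.42×10⁻⁷ mol s⁻¹.

2.42×10⁻⁷ mol s⁻¹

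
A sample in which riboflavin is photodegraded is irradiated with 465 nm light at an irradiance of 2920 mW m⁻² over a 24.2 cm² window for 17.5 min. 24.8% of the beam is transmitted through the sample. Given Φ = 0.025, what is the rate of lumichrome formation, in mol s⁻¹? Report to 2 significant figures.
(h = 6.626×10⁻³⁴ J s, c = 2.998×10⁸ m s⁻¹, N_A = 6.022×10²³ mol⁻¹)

5.2×10⁻¹⁰ mol s⁻¹

Photon energy at 465 nm: hc/λ = (6.626×10⁻³⁴)(2.998×10⁸)/(465×10⁻⁹) = 4.272×10⁻¹⁹ J.
Energy delivered: (2920 mW m⁻²)(24.2×10⁻⁴ m²)(1050 s) = 7.420 J.
Photons incident: 7.420 / 4.272×10⁻¹⁹ = 1.737×10¹⁹, i.e. 1.737×10¹⁹/6.022×10²³ = 2.884×10⁻⁵ mol.
Fraction absorbed: 1 − 24.8/100 = 0.7520.
Photons absorbed: 0.7520 × 2.884×10⁻⁵ = 2.169×10⁻⁵ mol.
Product formed: 0.025 × 2.169×10⁻⁵ = 5.423×10⁻⁷ mol.
Rate: 5.423×10⁻⁷ / 1050 s = 5.2×10⁻¹⁰ mol s⁻¹.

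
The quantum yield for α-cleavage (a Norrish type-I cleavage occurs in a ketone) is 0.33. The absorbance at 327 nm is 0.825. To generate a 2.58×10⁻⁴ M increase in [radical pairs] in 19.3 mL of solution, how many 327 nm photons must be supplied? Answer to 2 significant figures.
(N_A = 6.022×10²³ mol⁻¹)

1.1×10¹⁹ photons

Product: (2.58×10⁻⁴ M)(0.0193 L) = 4.979×10⁻⁶ mol.
Photons that must be absorbed: 4.979×10⁻⁶ / 0.33 = 1.509×10⁻⁵ mol.
Fraction absorbed: 1 − 10^(−0.825) = 0.8504.
Incident photons needed: 1.509×10⁻⁵ / 0.8504 = 1.774×10⁻⁵ mol.
Photon count: 1.774×10⁻⁵ × 6.022×10²³ = 1.1×10¹⁹.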